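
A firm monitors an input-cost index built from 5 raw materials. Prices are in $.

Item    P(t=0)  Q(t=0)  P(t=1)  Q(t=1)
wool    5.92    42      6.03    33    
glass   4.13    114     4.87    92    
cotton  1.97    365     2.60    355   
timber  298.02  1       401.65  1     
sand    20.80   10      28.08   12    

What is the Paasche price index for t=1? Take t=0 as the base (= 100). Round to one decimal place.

126.7

Paasche price index uses current-period quantities as weights.
ΣP(t=1)·Q(t=1) = 6.03×33 + 4.87×92 + 2.60×355 + 401.65×1 + 28.08×12 = 198.99 + 448.04 + 923 + 401.65 + 336.96 = 2308.64
ΣP(t=0)·Q(t=1) = 5.92×33 + 4.13×92 + 1.97×355 + 298.02×1 + 20.80×12 = 195.36 + 379.96 + 699.35 + 298.02 + 249.6 = 1822.29
Index = 2308.64 / 1822.29 × 100 = 126.6889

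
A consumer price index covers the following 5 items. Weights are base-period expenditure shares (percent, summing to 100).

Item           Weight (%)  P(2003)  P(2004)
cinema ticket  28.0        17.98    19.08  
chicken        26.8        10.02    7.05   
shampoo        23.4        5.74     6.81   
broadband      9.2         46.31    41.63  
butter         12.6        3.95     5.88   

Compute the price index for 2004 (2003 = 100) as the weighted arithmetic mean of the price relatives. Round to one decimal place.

cinema ticket: 28.0 × (19.08/17.98) = 28.0 × 1.061179 = 29.7130
chicken: 26.8 × (7.05/10.02) = 26.8 × 0.703593 = 18.8563
shampoo: 23.4 × (6.81/5.74) = 23.4 × 1.186411 = 27.7620
broadband: 9.2 × (41.63/46.31) = 9.2 × 0.898942 = 8.2703
butter: 12.6 × (5.88/3.95) = 12.6 × 1.488608 = 18.7565
Index = Σ wᵢ·(p₁ᵢ/p₀ᵢ) = 29.7130 + 18.8563 + 27.7620 + 8.2703 + 18.7565 = 103.3580

103.4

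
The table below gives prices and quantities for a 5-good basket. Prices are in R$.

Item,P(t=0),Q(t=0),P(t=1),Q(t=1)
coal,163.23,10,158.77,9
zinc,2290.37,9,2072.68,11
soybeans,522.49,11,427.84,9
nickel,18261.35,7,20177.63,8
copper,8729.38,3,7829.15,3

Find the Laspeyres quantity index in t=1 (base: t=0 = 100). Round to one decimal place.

111.9

Laspeyres quantity index uses base-period prices as weights.
ΣP(t=0)·Q(t=1) = 163.23×9 + 2290.37×11 + 522.49×9 + 18261.35×8 + 8729.38×3 = 1469.07 + 25194.07 + 4702.41 + 146090.8 + 26188.14 = 203644.49
ΣP(t=0)·Q(t=0) = 163.23×10 + 2290.37×9 + 522.49×11 + 18261.35×7 + 8729.38×3 = 1632.3 + 20613.33 + 5747.39 + 127829.45 + 26188.14 = 182010.61
Index = 203644.49 / 182010.61 × 100 = 111.8861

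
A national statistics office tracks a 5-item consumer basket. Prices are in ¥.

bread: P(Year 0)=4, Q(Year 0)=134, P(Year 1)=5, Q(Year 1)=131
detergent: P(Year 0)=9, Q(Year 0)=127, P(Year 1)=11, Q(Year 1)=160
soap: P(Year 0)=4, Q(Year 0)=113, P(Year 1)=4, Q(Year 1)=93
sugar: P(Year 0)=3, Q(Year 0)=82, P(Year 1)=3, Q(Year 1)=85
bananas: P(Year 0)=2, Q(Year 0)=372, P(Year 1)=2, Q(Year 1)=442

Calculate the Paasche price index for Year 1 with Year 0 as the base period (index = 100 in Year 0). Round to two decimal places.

112.98

Paasche price index uses current-period quantities as weights.
ΣP(Year 1)·Q(Year 1) = 5×131 + 11×160 + 4×93 + 3×85 + 2×442 = 655 + 1760 + 372 + 255 + 884 = 3926
ΣP(Year 0)·Q(Year 1) = 4×131 + 9×160 + 4×93 + 3×85 + 2×442 = 524 + 1440 + 372 + 255 + 884 = 3475
Index = 3926 / 3475 × 100 = 112.9784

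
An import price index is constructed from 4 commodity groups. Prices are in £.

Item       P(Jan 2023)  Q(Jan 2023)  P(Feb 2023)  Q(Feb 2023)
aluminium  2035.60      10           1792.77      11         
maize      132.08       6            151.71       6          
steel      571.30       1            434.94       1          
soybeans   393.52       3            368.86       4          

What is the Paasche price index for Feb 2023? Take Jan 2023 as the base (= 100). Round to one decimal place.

89.0

Paasche price index uses current-period quantities as weights.
ΣP(Feb 2023)·Q(Feb 2023) = 1792.77×11 + 151.71×6 + 434.94×1 + 368.86×4 = 19720.47 + 910.26 + 434.94 + 1475.44 = 22541.11
ΣP(Jan 2023)·Q(Feb 2023) = 2035.60×11 + 132.08×6 + 571.30×1 + 393.52×4 = 22391.6 + 792.48 + 571.3 + 1574.08 = 25329.46
Index = 22541.11 / 25329.46 × 100 = 88.9917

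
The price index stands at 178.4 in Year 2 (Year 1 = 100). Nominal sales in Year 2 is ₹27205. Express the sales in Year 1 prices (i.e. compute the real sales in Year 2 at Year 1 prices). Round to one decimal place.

15249.4

Real = Nominal ÷ (Index/100) = 27205 ÷ (178.4/100)
     = 27205 ÷ 1.784 = 15249.4395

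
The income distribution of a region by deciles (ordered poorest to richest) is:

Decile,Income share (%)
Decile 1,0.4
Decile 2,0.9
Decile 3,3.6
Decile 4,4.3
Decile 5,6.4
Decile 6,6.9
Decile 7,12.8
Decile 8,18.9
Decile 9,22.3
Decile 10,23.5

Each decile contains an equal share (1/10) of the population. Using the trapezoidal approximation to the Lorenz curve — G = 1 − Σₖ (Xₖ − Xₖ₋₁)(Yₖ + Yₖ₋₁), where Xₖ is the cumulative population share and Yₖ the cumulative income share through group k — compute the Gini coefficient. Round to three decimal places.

Cumulative income shares Yₖ: 0.0040, 0.0130, 0.0490, 0.0920, 0.1560, 0.2250, 0.3530, 0.5420, 0.7650, 1.0000
Σ (Xₖ−Xₖ₋₁)(Yₖ+Yₖ₋₁) = (1/10)(0.0040+0.0000) + (1/10)(0.0130+0.0040) + (1/10)(0.0490+0.0130) + (1/10)(0.0920+0.0490) + (1/10)(0.1560+0.0920) + (1/10)(0.2250+0.1560) + (1/10)(0.3530+0.2250) + (1/10)(0.5420+0.3530) + (1/10)(0.7650+0.5420) + (1/10)(1.0000+0.7650)
  = 0.0004 + 0.0017 + 0.0062 + 0.0141 + 0.0248 + 0.0381 + 0.0578 + 0.0895 + 0.1307 + 0.1765 = 0.5398
G = 1 − 0.5398 = 0.4602

0.460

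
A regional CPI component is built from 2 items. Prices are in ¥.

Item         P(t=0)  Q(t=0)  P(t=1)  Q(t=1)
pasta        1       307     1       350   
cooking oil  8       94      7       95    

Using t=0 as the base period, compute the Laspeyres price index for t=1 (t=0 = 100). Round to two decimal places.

Laspeyres price index uses base-period quantities as weights.
ΣP(t=1)·Q(t=0) = 1×307 + 7×94 = 307 + 658 = 965
ΣP(t=0)·Q(t=0) = 1×307 + 8×94 = 307 + 752 = 1059
Index = 965 / 1059 × 100 = 91.1237

91.12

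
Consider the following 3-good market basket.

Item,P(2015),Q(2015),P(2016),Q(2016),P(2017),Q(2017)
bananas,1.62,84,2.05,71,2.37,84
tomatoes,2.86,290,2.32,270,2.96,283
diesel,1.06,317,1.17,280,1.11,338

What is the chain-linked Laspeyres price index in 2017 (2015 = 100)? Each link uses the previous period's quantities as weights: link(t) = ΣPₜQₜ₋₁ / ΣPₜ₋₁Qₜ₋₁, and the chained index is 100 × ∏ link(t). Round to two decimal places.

108.61

Link 2015→2016:
ΣP(2016)Q(2015) = 2.05×84 + 2.32×290 + 1.17×317 = 172.2 + 672.8 + 370.89 = 1215.89
ΣP(2015)Q(2015) = 1.62×84 + 2.86×290 + 1.06×317 = 136.08 + 829.4 + 336.02 = 1301.5
link = 1215.89/1301.5 = 0.934222
Link 2016→2017:
ΣP(2017)Q(2016) = 2.37×71 + 2.96×270 + 1.11×280 = 168.27 + 799.2 + 310.8 = 1278.27
ΣP(2016)Q(2016) = 2.05×71 + 2.32×270 + 1.17×280 = 145.55 + 626.4 + 327.6 = 1099.55
link = 1278.27/1099.55 = 1.162539
Chained index = 100 × 0.934222 × 1.162539 = 108.6070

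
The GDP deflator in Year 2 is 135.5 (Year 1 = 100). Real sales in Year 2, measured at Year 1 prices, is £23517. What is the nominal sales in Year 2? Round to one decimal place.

Nominal = Real × (Index/100) = 23517 × (135.5/100)
        = 23517 × 1.355 = 31865.5350

31865.5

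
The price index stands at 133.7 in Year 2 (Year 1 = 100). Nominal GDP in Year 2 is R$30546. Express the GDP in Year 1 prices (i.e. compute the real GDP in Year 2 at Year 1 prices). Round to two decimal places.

22846.67

Real = Nominal ÷ (Index/100) = 30546 ÷ (133.7/100)
     = 30546 ÷ 1.337 = 22846.6717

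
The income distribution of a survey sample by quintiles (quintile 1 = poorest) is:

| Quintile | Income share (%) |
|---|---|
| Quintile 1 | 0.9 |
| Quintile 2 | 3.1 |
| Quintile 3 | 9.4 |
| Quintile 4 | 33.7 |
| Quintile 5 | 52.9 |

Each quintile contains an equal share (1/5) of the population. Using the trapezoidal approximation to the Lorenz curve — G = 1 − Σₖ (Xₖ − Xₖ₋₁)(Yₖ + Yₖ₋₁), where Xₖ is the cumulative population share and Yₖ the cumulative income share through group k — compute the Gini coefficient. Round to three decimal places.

Cumulative income shares Yₖ: 0.0090, 0.0400, 0.1340, 0.4710, 1.0000
Σ (Xₖ−Xₖ₋₁)(Yₖ+Yₖ₋₁) = (1/5)(0.0090+0.0000) + (1/5)(0.0400+0.0090) + (1/5)(0.1340+0.0400) + (1/5)(0.4710+0.1340) + (1/5)(1.0000+0.4710)
  = 0.0018 + 0.0098 + 0.0348 + 0.1210 + 0.2942 = 0.4616
G = 1 − 0.4616 = 0.5384

0.538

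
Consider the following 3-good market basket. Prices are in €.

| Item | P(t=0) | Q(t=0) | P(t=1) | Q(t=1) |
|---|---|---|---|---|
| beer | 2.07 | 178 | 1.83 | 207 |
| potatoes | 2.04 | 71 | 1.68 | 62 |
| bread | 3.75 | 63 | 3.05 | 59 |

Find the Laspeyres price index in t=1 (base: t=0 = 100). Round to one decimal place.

Laspeyres price index uses base-period quantities as weights.
ΣP(t=1)·Q(t=0) = 1.83×178 + 1.68×71 + 3.05×63 = 325.74 + 119.28 + 192.15 = 637.17
ΣP(t=0)·Q(t=0) = 2.07×178 + 2.04×71 + 3.75×63 = 368.46 + 144.84 + 236.25 = 749.55
Index = 637.17 / 749.55 × 100 = 85.0070

85.0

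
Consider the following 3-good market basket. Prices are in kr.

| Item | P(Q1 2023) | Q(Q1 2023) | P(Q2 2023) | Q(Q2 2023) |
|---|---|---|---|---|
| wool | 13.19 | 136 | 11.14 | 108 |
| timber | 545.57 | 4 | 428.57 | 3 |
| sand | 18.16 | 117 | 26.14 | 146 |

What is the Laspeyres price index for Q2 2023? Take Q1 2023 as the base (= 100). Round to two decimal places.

103.06

Laspeyres price index uses base-period quantities as weights.
ΣP(Q2 2023)·Q(Q1 2023) = 11.14×136 + 428.57×4 + 26.14×117 = 1515.04 + 1714.28 + 3058.38 = 6287.7
ΣP(Q1 2023)·Q(Q1 2023) = 13.19×136 + 545.57×4 + 18.16×117 = 1793.84 + 2182.28 + 2124.72 = 6100.84
Index = 6287.7 / 6100.84 × 100 = 103.0629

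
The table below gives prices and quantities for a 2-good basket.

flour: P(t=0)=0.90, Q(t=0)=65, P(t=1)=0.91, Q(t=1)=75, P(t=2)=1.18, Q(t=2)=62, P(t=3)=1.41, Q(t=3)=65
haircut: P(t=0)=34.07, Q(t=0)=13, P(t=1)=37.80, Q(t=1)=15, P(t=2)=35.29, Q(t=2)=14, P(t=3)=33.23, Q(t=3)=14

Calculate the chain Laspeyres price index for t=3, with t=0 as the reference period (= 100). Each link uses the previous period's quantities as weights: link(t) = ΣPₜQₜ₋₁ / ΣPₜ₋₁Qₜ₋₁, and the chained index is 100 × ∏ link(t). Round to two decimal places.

Link t=0→t=1:
ΣP(t=1)Q(t=0) = 0.91×65 + 37.80×13 = 59.15 + 491.4 = 550.55
ΣP(t=0)Q(t=0) = 0.90×65 + 34.07×13 = 58.5 + 442.91 = 501.41
link = 550.55/501.41 = 1.098004
Link t=1→t=2:
ΣP(t=2)Q(t=1) = 1.18×75 + 35.29×15 = 88.5 + 529.35 = 617.85
ΣP(t=1)Q(t=1) = 0.91×75 + 37.80×15 = 68.25 + 567 = 635.25
link = 617.85/635.25 = 0.972609
Link t=2→t=3:
ΣP(t=3)Q(t=2) = 1.41×62 + 33.23×14 = 87.42 + 465.22 = 552.64
ΣP(t=2)Q(t=2) = 1.18×62 + 35.29×14 = 73.16 + 494.06 = 567.22
link = 552.64/567.22 = 0.974296
Chained index = 100 × 1.098004 × 0.972609 × 0.974296 = 104.0478

104.05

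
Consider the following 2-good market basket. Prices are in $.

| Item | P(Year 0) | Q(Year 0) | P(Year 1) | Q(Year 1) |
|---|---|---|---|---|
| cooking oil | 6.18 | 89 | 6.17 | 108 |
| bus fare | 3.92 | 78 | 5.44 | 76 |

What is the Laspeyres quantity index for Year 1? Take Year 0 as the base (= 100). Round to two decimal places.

112.80

Laspeyres quantity index uses base-period prices as weights.
ΣP(Year 0)·Q(Year 1) = 6.18×108 + 3.92×76 = 667.44 + 297.92 = 965.36
ΣP(Year 0)·Q(Year 0) = 6.18×89 + 3.92×78 = 550.02 + 305.76 = 855.78
Index = 965.36 / 855.78 × 100 = 112.8047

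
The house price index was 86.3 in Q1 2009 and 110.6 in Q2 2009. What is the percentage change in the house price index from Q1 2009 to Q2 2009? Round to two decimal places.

Change = (110.6 − 86.3) / 86.3 × 100
       = 24.3 / 86.3 × 100 = 28.1576%

28.16%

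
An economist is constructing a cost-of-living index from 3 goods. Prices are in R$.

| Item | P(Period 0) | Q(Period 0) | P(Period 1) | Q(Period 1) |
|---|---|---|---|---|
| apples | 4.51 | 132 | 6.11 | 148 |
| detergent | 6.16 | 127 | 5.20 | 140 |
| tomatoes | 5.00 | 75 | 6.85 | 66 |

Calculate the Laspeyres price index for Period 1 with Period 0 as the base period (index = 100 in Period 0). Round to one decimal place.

113.0

Laspeyres price index uses base-period quantities as weights.
ΣP(Period 1)·Q(Period 0) = 6.11×132 + 5.20×127 + 6.85×75 = 806.52 + 660.4 + 513.75 = 1980.67
ΣP(Period 0)·Q(Period 0) = 4.51×132 + 6.16×127 + 5.00×75 = 595.32 + 782.32 + 375 = 1752.64
Index = 1980.67 / 1752.64 × 100 = 113.0107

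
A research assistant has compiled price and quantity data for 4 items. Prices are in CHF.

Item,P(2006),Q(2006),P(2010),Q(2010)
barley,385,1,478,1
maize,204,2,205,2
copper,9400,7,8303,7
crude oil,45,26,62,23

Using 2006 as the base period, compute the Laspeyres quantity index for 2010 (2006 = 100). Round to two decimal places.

99.80

Laspeyres quantity index uses base-period prices as weights.
ΣP(2006)·Q(2010) = 385×1 + 204×2 + 9400×7 + 45×23 = 385 + 408 + 65800 + 1035 = 67628
ΣP(2006)·Q(2006) = 385×1 + 204×2 + 9400×7 + 45×26 = 385 + 408 + 65800 + 1170 = 67763
Index = 67628 / 67763 × 100 = 99.8008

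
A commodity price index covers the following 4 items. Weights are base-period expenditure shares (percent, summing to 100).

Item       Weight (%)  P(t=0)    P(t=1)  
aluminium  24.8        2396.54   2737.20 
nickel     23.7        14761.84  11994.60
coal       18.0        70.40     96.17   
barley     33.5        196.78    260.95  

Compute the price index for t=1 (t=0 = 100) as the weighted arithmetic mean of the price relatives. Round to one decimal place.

aluminium: 24.8 × (2737.20/2396.54) = 24.8 × 1.142147 = 28.3252
nickel: 23.7 × (11994.60/14761.84) = 23.7 × 0.812541 = 19.2572
coal: 18.0 × (96.17/70.40) = 18.0 × 1.366051 = 24.5889
barley: 33.5 × (260.95/196.78) = 33.5 × 1.326100 = 44.4244
Index = Σ wᵢ·(p₁ᵢ/p₀ᵢ) = 28.3252 + 19.2572 + 24.5889 + 44.4244 = 116.5957

116.6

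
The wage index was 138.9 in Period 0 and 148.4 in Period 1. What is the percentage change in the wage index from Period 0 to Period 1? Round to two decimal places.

6.84%

Change = (148.4 − 138.9) / 138.9 × 100
       = 9.5 / 138.9 × 100 = 6.8395%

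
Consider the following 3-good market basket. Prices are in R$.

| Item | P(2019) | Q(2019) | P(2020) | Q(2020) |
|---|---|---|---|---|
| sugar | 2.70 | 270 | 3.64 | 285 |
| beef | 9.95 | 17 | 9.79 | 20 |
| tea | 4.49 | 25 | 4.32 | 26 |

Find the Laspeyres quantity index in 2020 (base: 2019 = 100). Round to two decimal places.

Laspeyres quantity index uses base-period prices as weights.
ΣP(2019)·Q(2020) = 2.70×285 + 9.95×20 + 4.49×26 = 769.5 + 199 + 116.74 = 1085.24
ΣP(2019)·Q(2019) = 2.70×270 + 9.95×17 + 4.49×25 = 729 + 169.15 + 112.25 = 1010.4
Index = 1085.24 / 1010.4 × 100 = 107.4070

107.41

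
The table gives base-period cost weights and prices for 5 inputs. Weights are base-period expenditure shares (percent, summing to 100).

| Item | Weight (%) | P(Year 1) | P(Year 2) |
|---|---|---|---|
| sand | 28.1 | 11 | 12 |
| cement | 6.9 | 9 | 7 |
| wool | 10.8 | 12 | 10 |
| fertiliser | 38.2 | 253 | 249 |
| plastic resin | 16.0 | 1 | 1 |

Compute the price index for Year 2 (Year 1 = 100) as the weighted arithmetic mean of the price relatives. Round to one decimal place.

sand: 28.1 × (12/11) = 28.1 × 1.090909 = 30.6545
cement: 6.9 × (7/9) = 6.9 × 0.777778 = 5.3667
wool: 10.8 × (10/12) = 10.8 × 0.833333 = 9.0000
fertiliser: 38.2 × (249/253) = 38.2 × 0.984190 = 37.5960
plastic resin: 16.0 × (1/1) = 16.0 × 1.000000 = 16.0000
Index = Σ wᵢ·(p₁ᵢ/p₀ᵢ) = 30.6545 + 5.3667 + 9.0000 + 37.5960 + 16.0000 = 98.6173

98.6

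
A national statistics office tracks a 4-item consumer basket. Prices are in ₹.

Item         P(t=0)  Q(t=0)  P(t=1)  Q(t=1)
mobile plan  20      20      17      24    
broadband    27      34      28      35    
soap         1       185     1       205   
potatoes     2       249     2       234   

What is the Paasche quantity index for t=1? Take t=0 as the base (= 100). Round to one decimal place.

104.4

Paasche quantity index uses current-period prices as weights.
ΣP(t=1)·Q(t=1) = 17×24 + 28×35 + 1×205 + 2×234 = 408 + 980 + 205 + 468 = 2061
ΣP(t=1)·Q(t=0) = 17×20 + 28×34 + 1×185 + 2×249 = 340 + 952 + 185 + 498 = 1975
Index = 2061 / 1975 × 100 = 104.3544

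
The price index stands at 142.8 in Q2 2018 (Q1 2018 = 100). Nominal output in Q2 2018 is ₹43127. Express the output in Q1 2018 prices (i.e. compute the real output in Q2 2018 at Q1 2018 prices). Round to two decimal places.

30200.98

Real = Nominal ÷ (Index/100) = 43127 ÷ (142.8/100)
     = 43127 ÷ 1.428 = 30200.9804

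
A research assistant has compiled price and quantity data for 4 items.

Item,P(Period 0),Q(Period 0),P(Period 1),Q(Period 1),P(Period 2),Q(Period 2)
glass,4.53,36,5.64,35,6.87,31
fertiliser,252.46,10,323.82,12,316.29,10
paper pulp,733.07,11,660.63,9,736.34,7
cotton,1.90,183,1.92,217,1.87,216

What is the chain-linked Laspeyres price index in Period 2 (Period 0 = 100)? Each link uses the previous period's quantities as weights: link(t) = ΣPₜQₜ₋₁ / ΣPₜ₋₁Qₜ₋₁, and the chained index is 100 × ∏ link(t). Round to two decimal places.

Link Period 0→Period 1:
ΣP(Period 1)Q(Period 0) = 5.64×36 + 323.82×10 + 660.63×11 + 1.92×183 = 203.04 + 3238.2 + 7266.93 + 351.36 = 11059.53
ΣP(Period 0)Q(Period 0) = 4.53×36 + 252.46×10 + 733.07×11 + 1.90×183 = 163.08 + 2524.6 + 8063.77 + 347.7 = 11099.15
link = 11059.53/11099.15 = 0.996430
Link Period 1→Period 2:
ΣP(Period 2)Q(Period 1) = 6.87×35 + 316.29×12 + 736.34×9 + 1.87×217 = 240.45 + 3795.48 + 6627.06 + 405.79 = 11068.78
ΣP(Period 1)Q(Period 1) = 5.64×35 + 323.82×12 + 660.63×9 + 1.92×217 = 197.4 + 3885.84 + 5945.67 + 416.64 = 10445.55
link = 11068.78/10445.55 = 1.059665
Chained index = 100 × 0.996430 × 1.059665 = 105.5882

105.59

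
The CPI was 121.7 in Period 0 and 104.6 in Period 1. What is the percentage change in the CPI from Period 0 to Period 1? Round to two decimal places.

Change = (104.6 − 121.7) / 121.7 × 100
       = -17.1 / 121.7 × 100 = -14.0509%

-14.05%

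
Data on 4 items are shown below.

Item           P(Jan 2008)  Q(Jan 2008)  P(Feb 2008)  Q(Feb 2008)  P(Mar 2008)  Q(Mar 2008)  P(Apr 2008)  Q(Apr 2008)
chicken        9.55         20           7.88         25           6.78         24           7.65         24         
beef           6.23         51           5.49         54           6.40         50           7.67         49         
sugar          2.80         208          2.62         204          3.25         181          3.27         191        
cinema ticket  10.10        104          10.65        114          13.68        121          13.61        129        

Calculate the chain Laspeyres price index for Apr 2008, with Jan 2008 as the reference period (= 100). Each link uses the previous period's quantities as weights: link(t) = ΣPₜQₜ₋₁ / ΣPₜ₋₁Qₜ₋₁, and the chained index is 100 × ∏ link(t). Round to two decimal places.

122.65

Link Jan 2008→Feb 2008:
ΣP(Feb 2008)Q(Jan 2008) = 7.88×20 + 5.49×51 + 2.62×208 + 10.65×104 = 157.6 + 279.99 + 544.96 + 1107.6 = 2090.15
ΣP(Jan 2008)Q(Jan 2008) = 9.55×20 + 6.23×51 + 2.80×208 + 10.10×104 = 191 + 317.73 + 582.4 + 1050.4 = 2141.53
link = 2090.15/2141.53 = 0.976008
Link Feb 2008→Mar 2008:
ΣP(Mar 2008)Q(Feb 2008) = 6.78×25 + 6.40×54 + 3.25×204 + 13.68×114 = 169.5 + 345.6 + 663 + 1559.52 = 2737.62
ΣP(Feb 2008)Q(Feb 2008) = 7.88×25 + 5.49×54 + 2.62×204 + 10.65×114 = 197 + 296.46 + 534.48 + 1214.1 = 2242.04
link = 2737.62/2242.04 = 1.221040
Link Mar 2008→Apr 2008:
ΣP(Apr 2008)Q(Mar 2008) = 7.65×24 + 7.67×50 + 3.27×181 + 13.61×121 = 183.6 + 383.5 + 591.87 + 1646.81 = 2805.78
ΣP(Mar 2008)Q(Mar 2008) = 6.78×24 + 6.40×50 + 3.25×181 + 13.68×121 = 162.72 + 320 + 588.25 + 1655.28 = 2726.25
link = 2805.78/2726.25 = 1.029172
Chained index = 100 × 0.976008 × 1.221040 × 1.029172 = 122.6510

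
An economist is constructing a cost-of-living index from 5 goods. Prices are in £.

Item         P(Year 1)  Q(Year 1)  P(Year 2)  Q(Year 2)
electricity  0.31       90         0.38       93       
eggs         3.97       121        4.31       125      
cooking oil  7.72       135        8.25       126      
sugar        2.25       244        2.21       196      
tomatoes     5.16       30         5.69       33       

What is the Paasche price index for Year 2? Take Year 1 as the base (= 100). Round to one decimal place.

105.9

Paasche price index uses current-period quantities as weights.
ΣP(Year 2)·Q(Year 2) = 0.38×93 + 4.31×125 + 8.25×126 + 2.21×196 + 5.69×33 = 35.34 + 538.75 + 1039.5 + 433.16 + 187.77 = 2234.52
ΣP(Year 1)·Q(Year 2) = 0.31×93 + 3.97×125 + 7.72×126 + 2.25×196 + 5.16×33 = 28.83 + 496.25 + 972.72 + 441 + 170.28 = 2109.08
Index = 2234.52 / 2109.08 × 100 = 105.9476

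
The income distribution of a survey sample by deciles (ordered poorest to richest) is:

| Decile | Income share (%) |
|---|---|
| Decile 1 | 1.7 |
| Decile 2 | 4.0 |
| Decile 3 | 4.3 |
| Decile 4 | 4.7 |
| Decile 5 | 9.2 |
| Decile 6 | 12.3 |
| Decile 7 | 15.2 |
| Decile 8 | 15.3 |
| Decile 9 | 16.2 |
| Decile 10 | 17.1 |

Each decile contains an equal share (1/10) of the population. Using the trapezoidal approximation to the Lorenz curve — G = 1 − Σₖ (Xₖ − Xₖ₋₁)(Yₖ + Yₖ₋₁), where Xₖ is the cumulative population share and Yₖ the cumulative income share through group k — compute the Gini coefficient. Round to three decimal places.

0.314

Cumulative income shares Yₖ: 0.0170, 0.0570, 0.1000, 0.1470, 0.2390, 0.3620, 0.5140, 0.6670, 0.8290, 1.0000
Σ (Xₖ−Xₖ₋₁)(Yₖ+Yₖ₋₁) = (1/10)(0.0170+0.0000) + (1/10)(0.0570+0.0170) + (1/10)(0.1000+0.0570) + (1/10)(0.1470+0.1000) + (1/10)(0.2390+0.1470) + (1/10)(0.3620+0.2390) + (1/10)(0.5140+0.3620) + (1/10)(0.6670+0.5140) + (1/10)(0.8290+0.6670) + (1/10)(1.0000+0.8290)
  = 0.0017 + 0.0074 + 0.0157 + 0.0247 + 0.0386 + 0.0601 + 0.0876 + 0.1181 + 0.1496 + 0.1829 = 0.6864
G = 1 − 0.6864 = 0.3136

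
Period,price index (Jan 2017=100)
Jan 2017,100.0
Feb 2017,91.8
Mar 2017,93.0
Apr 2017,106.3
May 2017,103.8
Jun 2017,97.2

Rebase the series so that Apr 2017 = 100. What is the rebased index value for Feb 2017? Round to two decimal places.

Rebased(Feb 2017) = 91.8 / 106.3 × 100 = 86.3594

86.36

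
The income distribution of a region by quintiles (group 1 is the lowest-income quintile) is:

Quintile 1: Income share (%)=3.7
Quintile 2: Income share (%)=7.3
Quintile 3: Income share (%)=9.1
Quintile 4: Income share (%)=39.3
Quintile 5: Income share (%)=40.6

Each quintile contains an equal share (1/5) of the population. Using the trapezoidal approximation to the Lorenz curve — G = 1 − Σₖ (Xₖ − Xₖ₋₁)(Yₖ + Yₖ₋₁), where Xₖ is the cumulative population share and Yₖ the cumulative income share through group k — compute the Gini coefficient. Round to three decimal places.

Cumulative income shares Yₖ: 0.0370, 0.1100, 0.2010, 0.5940, 1.0000
Σ (Xₖ−Xₖ₋₁)(Yₖ+Yₖ₋₁) = (1/5)(0.0370+0.0000) + (1/5)(0.1100+0.0370) + (1/5)(0.2010+0.1100) + (1/5)(0.5940+0.2010) + (1/5)(1.0000+0.5940)
  = 0.0074 + 0.0294 + 0.0622 + 0.1590 + 0.3188 = 0.5768
G = 1 − 0.5768 = 0.4232

0.423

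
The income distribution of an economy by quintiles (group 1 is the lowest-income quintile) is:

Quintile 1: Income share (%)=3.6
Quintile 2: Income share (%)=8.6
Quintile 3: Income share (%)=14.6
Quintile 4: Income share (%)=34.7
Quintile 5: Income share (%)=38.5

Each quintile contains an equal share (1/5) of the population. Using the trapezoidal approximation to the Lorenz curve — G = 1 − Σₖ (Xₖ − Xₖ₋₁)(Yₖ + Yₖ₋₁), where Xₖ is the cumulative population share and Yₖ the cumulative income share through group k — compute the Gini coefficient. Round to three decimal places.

Cumulative income shares Yₖ: 0.0360, 0.1220, 0.2680, 0.6150, 1.0000
Σ (Xₖ−Xₖ₋₁)(Yₖ+Yₖ₋₁) = (1/5)(0.0360+0.0000) + (1/5)(0.1220+0.0360) + (1/5)(0.2680+0.1220) + (1/5)(0.6150+0.2680) + (1/5)(1.0000+0.6150)
  = 0.0072 + 0.0316 + 0.0780 + 0.1766 + 0.3230 = 0.6164
G = 1 − 0.6164 = 0.3836

0.384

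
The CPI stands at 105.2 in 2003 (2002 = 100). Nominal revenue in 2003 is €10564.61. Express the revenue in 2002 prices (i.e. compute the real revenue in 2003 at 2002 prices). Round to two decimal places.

Real = Nominal ÷ (Index/100) = 10564.61 ÷ (105.2/100)
     = 10564.61 ÷ 1.052 = 10042.4049

10042.40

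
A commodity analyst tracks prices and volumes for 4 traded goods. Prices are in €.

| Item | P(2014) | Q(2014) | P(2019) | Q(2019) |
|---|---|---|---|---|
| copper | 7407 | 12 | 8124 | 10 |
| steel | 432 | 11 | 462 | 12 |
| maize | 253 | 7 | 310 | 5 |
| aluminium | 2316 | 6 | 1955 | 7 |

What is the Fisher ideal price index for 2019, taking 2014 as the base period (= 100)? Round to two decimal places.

106.01

Laspeyres component (base-period weights):
ΣP(2019)Q(2014) = 8124×12 + 462×11 + 310×7 + 1955×6 = 97488 + 5082 + 2170 + 11730 = 116470
ΣP(2014)Q(2014) = 7407×12 + 432×11 + 253×7 + 2316×6 = 88884 + 4752 + 1771 + 13896 = 109303
L = 116470 / 109303 × 100 = 106.5570
Paasche component (current-period weights):
ΣP(2019)Q(2019) = 8124×10 + 462×12 + 310×5 + 1955×7 = 81240 + 5544 + 1550 + 13685 = 102019
ΣP(2014)Q(2019) = 7407×10 + 432×12 + 253×5 + 2316×7 = 74070 + 5184 + 1265 + 16212 = 96731
P = 102019 / 96731 × 100 = 105.4667
Fisher = √(L × P) = √(106.5570 × 105.4667) = 106.0105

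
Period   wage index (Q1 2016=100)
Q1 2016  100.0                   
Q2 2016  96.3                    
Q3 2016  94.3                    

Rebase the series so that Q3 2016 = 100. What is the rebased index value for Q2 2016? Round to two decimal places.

102.12

Rebased(Q2 2016) = 96.3 / 94.3 × 100 = 102.1209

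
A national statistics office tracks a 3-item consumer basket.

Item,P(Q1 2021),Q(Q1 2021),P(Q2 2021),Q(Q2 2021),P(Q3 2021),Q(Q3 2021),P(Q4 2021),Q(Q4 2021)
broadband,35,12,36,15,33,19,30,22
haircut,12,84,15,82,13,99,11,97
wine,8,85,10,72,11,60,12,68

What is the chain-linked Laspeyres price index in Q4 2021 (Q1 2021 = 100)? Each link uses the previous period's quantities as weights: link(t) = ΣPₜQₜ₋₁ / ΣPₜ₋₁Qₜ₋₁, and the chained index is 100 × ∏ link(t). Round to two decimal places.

105.32

Link Q1 2021→Q2 2021:
ΣP(Q2 2021)Q(Q1 2021) = 36×12 + 15×84 + 10×85 = 432 + 1260 + 850 = 2542
ΣP(Q1 2021)Q(Q1 2021) = 35×12 + 12×84 + 8×85 = 420 + 1008 + 680 = 2108
link = 2542/2108 = 1.205882
Link Q2 2021→Q3 2021:
ΣP(Q3 2021)Q(Q2 2021) = 33×15 + 13×82 + 11×72 = 495 + 1066 + 792 = 2353
ΣP(Q2 2021)Q(Q2 2021) = 36×15 + 15×82 + 10×72 = 540 + 1230 + 720 = 2490
link = 2353/2490 = 0.944980
Link Q3 2021→Q4 2021:
ΣP(Q4 2021)Q(Q3 2021) = 30×19 + 11×99 + 12×60 = 570 + 1089 + 720 = 2379
ΣP(Q3 2021)Q(Q3 2021) = 33×19 + 13×99 + 11×60 = 627 + 1287 + 660 = 2574
link = 2379/2574 = 0.924242
Chained index = 100 × 1.205882 × 0.944980 × 0.924242 = 105.3206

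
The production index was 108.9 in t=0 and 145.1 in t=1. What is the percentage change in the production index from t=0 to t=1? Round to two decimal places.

Change = (145.1 − 108.9) / 108.9 × 100
       = 36.2 / 108.9 × 100 = 33.2415%

33.24%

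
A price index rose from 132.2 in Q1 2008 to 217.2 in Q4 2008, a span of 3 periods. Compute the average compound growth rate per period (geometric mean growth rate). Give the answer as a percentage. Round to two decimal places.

18.00%

Growth factor = (217.2/132.2)^(1/3) = (1.642965)^(1/3) = 1.179984
Growth rate = 1.179984 − 1 = 0.179984 = 17.9984%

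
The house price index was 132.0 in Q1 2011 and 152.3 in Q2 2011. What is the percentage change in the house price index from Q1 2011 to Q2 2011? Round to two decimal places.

Change = (152.3 − 132.0) / 132.0 × 100
       = 20.3 / 132.0 × 100 = 15.3788%

15.38%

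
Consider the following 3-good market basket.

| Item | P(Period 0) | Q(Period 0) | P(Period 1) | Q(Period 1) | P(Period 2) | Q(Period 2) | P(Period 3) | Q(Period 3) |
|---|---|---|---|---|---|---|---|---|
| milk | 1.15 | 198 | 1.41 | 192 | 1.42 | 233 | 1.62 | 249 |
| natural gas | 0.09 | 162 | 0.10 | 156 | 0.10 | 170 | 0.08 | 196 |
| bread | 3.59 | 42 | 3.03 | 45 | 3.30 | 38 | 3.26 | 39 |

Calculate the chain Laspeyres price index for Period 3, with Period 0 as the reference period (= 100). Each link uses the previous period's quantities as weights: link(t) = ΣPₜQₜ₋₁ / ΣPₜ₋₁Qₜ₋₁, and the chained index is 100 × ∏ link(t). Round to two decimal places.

Link Period 0→Period 1:
ΣP(Period 1)Q(Period 0) = 1.41×198 + 0.10×162 + 3.03×42 = 279.18 + 16.2 + 127.26 = 422.64
ΣP(Period 0)Q(Period 0) = 1.15×198 + 0.09×162 + 3.59×42 = 227.7 + 14.58 + 150.78 = 393.06
link = 422.64/393.06 = 1.075256
Link Period 1→Period 2:
ΣP(Period 2)Q(Period 1) = 1.42×192 + 0.10×156 + 3.30×45 = 272.64 + 15.6 + 148.5 = 436.74
ΣP(Period 1)Q(Period 1) = 1.41×192 + 0.10×156 + 3.03×45 = 270.72 + 15.6 + 136.35 = 422.67
link = 436.74/422.67 = 1.033288
Link Period 2→Period 3:
ΣP(Period 3)Q(Period 2) = 1.62×233 + 0.08×170 + 3.26×38 = 377.46 + 13.6 + 123.88 = 514.94
ΣP(Period 2)Q(Period 2) = 1.42×233 + 0.10×170 + 3.30×38 = 330.86 + 17 + 125.4 = 473.26
link = 514.94/473.26 = 1.088070
Chained index = 100 × 1.075256 × 1.033288 × 1.088070 = 120.8899

120.89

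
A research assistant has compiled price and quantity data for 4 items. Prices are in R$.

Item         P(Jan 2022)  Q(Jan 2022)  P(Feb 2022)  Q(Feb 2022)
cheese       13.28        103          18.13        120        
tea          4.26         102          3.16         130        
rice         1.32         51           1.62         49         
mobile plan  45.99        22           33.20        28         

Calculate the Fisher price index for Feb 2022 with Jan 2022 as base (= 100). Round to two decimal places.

103.47

Laspeyres component (base-period weights):
ΣP(Feb 2022)Q(Jan 2022) = 18.13×103 + 3.16×102 + 1.62×51 + 33.20×22 = 1867.39 + 322.32 + 82.62 + 730.4 = 3002.73
ΣP(Jan 2022)Q(Jan 2022) = 13.28×103 + 4.26×102 + 1.32×51 + 45.99×22 = 1367.84 + 434.52 + 67.32 + 1011.78 = 2881.46
L = 3002.73 / 2881.46 × 100 = 104.2086
Paasche component (current-period weights):
ΣP(Feb 2022)Q(Feb 2022) = 18.13×120 + 3.16×130 + 1.62×49 + 33.20×28 = 2175.6 + 410.8 + 79.38 + 929.6 = 3595.38
ΣP(Jan 2022)Q(Feb 2022) = 13.28×120 + 4.26×130 + 1.32×49 + 45.99×28 = 1593.6 + 553.8 + 64.68 + 1287.72 = 3499.8
P = 3595.38 / 3499.8 × 100 = 102.7310
Fisher = √(L × P) = √(104.2086 × 102.7310) = 103.4672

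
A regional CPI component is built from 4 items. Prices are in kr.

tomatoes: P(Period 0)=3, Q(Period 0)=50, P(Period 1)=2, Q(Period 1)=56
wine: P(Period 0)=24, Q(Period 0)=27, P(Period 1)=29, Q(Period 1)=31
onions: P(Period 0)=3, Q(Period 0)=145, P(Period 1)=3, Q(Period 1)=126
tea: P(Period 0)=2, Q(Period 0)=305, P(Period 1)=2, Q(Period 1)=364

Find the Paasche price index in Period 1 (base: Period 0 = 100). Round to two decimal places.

Paasche price index uses current-period quantities as weights.
ΣP(Period 1)·Q(Period 1) = 2×56 + 29×31 + 3×126 + 2×364 = 112 + 899 + 378 + 728 = 2117
ΣP(Period 0)·Q(Period 1) = 3×56 + 24×31 + 3×126 + 2×364 = 168 + 744 + 378 + 728 = 2018
Index = 2117 / 2018 × 100 = 104.9058

104.91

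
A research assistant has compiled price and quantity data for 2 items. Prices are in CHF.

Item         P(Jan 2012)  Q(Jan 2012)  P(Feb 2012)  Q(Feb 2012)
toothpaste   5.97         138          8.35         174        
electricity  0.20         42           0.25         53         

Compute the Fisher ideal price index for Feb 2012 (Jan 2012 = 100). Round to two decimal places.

139.72

Laspeyres component (base-period weights):
ΣP(Feb 2012)Q(Jan 2012) = 8.35×138 + 0.25×42 = 1152.3 + 10.5 = 1162.8
ΣP(Jan 2012)Q(Jan 2012) = 5.97×138 + 0.20×42 = 823.86 + 8.4 = 832.26
L = 1162.8 / 832.26 × 100 = 139.7160
Paasche component (current-period weights):
ΣP(Feb 2012)Q(Feb 2012) = 8.35×174 + 0.25×53 = 1452.9 + 13.25 = 1466.15
ΣP(Jan 2012)Q(Feb 2012) = 5.97×174 + 0.20×53 = 1038.78 + 10.6 = 1049.38
P = 1466.15 / 1049.38 × 100 = 139.7158
Fisher = √(L × P) = √(139.7160 × 139.7158) = 139.7159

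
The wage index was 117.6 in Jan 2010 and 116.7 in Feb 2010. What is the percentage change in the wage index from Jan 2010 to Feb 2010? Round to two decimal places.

Change = (116.7 − 117.6) / 117.6 × 100
       = -0.9 / 117.6 × 100 = -0.7653%

-0.77%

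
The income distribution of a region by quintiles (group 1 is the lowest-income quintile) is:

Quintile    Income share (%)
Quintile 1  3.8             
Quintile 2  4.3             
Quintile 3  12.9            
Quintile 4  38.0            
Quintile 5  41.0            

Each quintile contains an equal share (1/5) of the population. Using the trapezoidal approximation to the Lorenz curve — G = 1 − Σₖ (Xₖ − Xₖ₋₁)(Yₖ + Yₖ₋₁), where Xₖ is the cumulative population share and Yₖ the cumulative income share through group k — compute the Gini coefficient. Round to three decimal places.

Cumulative income shares Yₖ: 0.0380, 0.0810, 0.2100, 0.5900, 1.0000
Σ (Xₖ−Xₖ₋₁)(Yₖ+Yₖ₋₁) = (1/5)(0.0380+0.0000) + (1/5)(0.0810+0.0380) + (1/5)(0.2100+0.0810) + (1/5)(0.5900+0.2100) + (1/5)(1.0000+0.5900)
  = 0.0076 + 0.0238 + 0.0582 + 0.1600 + 0.3180 = 0.5676
G = 1 − 0.5676 = 0.4324

0.432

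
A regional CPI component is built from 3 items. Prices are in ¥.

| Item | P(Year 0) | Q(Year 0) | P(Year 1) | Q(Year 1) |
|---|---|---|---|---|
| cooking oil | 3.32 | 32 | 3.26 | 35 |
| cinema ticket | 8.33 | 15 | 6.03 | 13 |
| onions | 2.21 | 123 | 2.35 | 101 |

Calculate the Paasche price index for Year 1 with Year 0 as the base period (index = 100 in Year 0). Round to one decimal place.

96.0

Paasche price index uses current-period quantities as weights.
ΣP(Year 1)·Q(Year 1) = 3.26×35 + 6.03×13 + 2.35×101 = 114.1 + 78.39 + 237.35 = 429.84
ΣP(Year 0)·Q(Year 1) = 3.32×35 + 8.33×13 + 2.21×101 = 116.2 + 108.29 + 223.21 = 447.7
Index = 429.84 / 447.7 × 100 = 96.0107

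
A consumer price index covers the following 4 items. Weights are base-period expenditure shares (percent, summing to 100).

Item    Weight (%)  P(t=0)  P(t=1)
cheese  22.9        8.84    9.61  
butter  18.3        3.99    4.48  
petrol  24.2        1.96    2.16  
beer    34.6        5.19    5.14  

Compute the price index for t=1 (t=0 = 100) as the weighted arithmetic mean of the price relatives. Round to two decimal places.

106.38

cheese: 22.9 × (9.61/8.84) = 22.9 × 1.087104 = 24.8947
butter: 18.3 × (4.48/3.99) = 18.3 × 1.122807 = 20.5474
petrol: 24.2 × (2.16/1.96) = 24.2 × 1.102041 = 26.6694
beer: 34.6 × (5.14/5.19) = 34.6 × 0.990366 = 34.2667
Index = Σ wᵢ·(p₁ᵢ/p₀ᵢ) = 24.8947 + 20.5474 + 26.6694 + 34.2667 = 106.3781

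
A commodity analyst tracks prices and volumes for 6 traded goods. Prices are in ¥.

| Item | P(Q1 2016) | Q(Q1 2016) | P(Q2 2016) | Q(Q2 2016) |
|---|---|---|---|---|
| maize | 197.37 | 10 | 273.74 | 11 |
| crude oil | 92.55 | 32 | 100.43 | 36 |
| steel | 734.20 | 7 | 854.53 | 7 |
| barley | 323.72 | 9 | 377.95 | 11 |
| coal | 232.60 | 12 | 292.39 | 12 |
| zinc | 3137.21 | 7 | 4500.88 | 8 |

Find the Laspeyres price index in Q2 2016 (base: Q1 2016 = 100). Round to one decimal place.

133.4

Laspeyres price index uses base-period quantities as weights.
ΣP(Q2 2016)·Q(Q1 2016) = 273.74×10 + 100.43×32 + 854.53×7 + 377.95×9 + 292.39×12 + 4500.88×7 = 2737.4 + 3213.76 + 5981.71 + 3401.55 + 3508.68 + 31506.16 = 50349.26
ΣP(Q1 2016)·Q(Q1 2016) = 197.37×10 + 92.55×32 + 734.20×7 + 323.72×9 + 232.60×12 + 3137.21×7 = 1973.7 + 2961.6 + 5139.4 + 2913.48 + 2791.2 + 21960.47 = 37739.85
Index = 50349.26 / 37739.85 × 100 = 133.4114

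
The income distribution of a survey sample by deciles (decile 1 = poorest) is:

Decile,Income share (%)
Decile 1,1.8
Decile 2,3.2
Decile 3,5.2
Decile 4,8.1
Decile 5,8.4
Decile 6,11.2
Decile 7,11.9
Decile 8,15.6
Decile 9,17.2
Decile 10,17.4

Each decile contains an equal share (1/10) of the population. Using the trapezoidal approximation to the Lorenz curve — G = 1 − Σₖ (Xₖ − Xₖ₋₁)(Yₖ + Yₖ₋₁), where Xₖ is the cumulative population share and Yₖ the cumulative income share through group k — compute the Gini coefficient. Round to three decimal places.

0.305

Cumulative income shares Yₖ: 0.0180, 0.0500, 0.1020, 0.1830, 0.2670, 0.3790, 0.4980, 0.6540, 0.8260, 1.0000
Σ (Xₖ−Xₖ₋₁)(Yₖ+Yₖ₋₁) = (1/10)(0.0180+0.0000) + (1/10)(0.0500+0.0180) + (1/10)(0.1020+0.0500) + (1/10)(0.1830+0.1020) + (1/10)(0.2670+0.1830) + (1/10)(0.3790+0.2670) + (1/10)(0.4980+0.3790) + (1/10)(0.6540+0.4980) + (1/10)(0.8260+0.6540) + (1/10)(1.0000+0.8260)
  = 0.0018 + 0.0068 + 0.0152 + 0.0285 + 0.0450 + 0.0646 + 0.0877 + 0.1152 + 0.1480 + 0.1826 = 0.6954
G = 1 − 0.6954 = 0.3046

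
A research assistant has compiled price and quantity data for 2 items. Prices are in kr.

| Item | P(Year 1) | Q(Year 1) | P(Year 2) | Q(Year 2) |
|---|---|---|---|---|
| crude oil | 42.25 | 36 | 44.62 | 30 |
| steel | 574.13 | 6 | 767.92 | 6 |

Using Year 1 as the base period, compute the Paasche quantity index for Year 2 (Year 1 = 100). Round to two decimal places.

Paasche quantity index uses current-period prices as weights.
ΣP(Year 2)·Q(Year 2) = 44.62×30 + 767.92×6 = 1338.6 + 4607.52 = 5946.12
ΣP(Year 2)·Q(Year 1) = 44.62×36 + 767.92×6 = 1606.32 + 4607.52 = 6213.84
Index = 5946.12 / 6213.84 × 100 = 95.6916

95.69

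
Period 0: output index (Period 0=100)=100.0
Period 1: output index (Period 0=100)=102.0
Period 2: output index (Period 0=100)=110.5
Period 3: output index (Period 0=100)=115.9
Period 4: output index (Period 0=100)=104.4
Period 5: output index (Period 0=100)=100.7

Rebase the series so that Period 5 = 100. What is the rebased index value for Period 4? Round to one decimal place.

Rebased(Period 4) = 104.4 / 100.7 × 100 = 103.6743

103.7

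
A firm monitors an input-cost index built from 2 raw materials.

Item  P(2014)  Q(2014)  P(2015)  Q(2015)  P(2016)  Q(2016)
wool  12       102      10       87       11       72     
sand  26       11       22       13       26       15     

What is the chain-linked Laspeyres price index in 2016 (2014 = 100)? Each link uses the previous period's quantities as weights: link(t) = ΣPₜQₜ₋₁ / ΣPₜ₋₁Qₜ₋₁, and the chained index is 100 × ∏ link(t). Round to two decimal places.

93.63

Link 2014→2015:
ΣP(2015)Q(2014) = 10×102 + 22×11 = 1020 + 242 = 1262
ΣP(2014)Q(2014) = 12×102 + 26×11 = 1224 + 286 = 1510
link = 1262/1510 = 0.835762
Link 2015→2016:
ΣP(2016)Q(2015) = 11×87 + 26×13 = 957 + 338 = 1295
ΣP(2015)Q(2015) = 10×87 + 22×13 = 870 + 286 = 1156
link = 1295/1156 = 1.120242
Chained index = 100 × 0.835762 × 1.120242 = 93.6255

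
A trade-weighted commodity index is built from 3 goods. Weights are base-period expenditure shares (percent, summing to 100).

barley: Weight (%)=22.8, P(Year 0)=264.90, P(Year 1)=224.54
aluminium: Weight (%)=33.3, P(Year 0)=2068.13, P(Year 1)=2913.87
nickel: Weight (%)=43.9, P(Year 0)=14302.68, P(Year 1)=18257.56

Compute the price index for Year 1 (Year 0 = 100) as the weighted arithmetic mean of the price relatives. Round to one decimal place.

122.3

barley: 22.8 × (224.54/264.90) = 22.8 × 0.847641 = 19.3262
aluminium: 33.3 × (2913.87/2068.13) = 33.3 × 1.408939 = 46.9177
nickel: 43.9 × (18257.56/14302.68) = 43.9 × 1.276513 = 56.0389
Index = Σ wᵢ·(p₁ᵢ/p₀ᵢ) = 19.3262 + 46.9177 + 56.0389 = 122.2828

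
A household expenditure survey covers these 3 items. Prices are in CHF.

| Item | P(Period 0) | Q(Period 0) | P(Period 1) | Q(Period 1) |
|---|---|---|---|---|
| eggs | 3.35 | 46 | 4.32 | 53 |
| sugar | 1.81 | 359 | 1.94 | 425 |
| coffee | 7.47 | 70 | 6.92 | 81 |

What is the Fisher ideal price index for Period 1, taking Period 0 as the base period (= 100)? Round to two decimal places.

Laspeyres component (base-period weights):
ΣP(Period 1)Q(Period 0) = 4.32×46 + 1.94×359 + 6.92×70 = 198.72 + 696.46 + 484.4 = 1379.58
ΣP(Period 0)Q(Period 0) = 3.35×46 + 1.81×359 + 7.47×70 = 154.1 + 649.79 + 522.9 = 1326.79
L = 1379.58 / 1326.79 × 100 = 103.9788
Paasche component (current-period weights):
ΣP(Period 1)Q(Period 1) = 4.32×53 + 1.94×425 + 6.92×81 = 228.96 + 824.5 + 560.52 = 1613.98
ΣP(Period 0)Q(Period 1) = 3.35×53 + 1.81×425 + 7.47×81 = 177.55 + 769.25 + 605.07 = 1551.87
P = 1613.98 / 1551.87 × 100 = 104.0023
Fisher = √(L × P) = √(103.9788 × 104.0023) = 103.9905

103.99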